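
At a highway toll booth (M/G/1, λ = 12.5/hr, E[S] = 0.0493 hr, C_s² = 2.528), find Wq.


ρ = λ·E[S] = 12.5·0.0493 = 0.6162
E[S²] = E[S]²(1+C_s²) = 0.0493²·(1+2.528) = 0.008575
Wq = λ·E[S²]/(2(1−ρ)) = 12.5·0.008575/(2·0.3838) = 0.13965 hr

Final: 0.13965 hr


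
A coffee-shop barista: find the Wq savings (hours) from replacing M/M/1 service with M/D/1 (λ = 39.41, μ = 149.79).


ρ = 39.41/149.79 = 0.2631
Wq(M/M/1) = ρ/(μ−λ) = 0.2631/110.38 = 0.002384 hr
Wq(M/D/1) = ρ/(2(μ−λ)) = 0.001192 hr
Savings = 0.002384 − 0.001192 = 0.001192 hr

Final: 0.001192 hr


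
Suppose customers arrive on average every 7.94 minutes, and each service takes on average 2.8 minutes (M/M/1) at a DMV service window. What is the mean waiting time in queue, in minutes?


λ = 60/7.94 = 7.5567 /hr
μ = 60/2.8 = 21.4286 /hr
ρ = λ/μ = 7.5567/21.4286 = 0.3526
Wq = ρ/(μ−λ) = 0.3526/(21.4286−7.5567) = 0.02542 hr
In minutes: 0.02542·60 = 1.525 min

Final: 1.525 min


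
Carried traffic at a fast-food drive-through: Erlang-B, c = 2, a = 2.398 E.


B(2,2.398) = 0.458331 (Erlang-B)
Carried load = a(1 − B) = 2.398·(1 − 0.458331) = 2.398·0.541669 = 1.2989 E

Final: 1.2989 Erlangs


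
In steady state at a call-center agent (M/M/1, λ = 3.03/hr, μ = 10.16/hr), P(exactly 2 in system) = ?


ρ = 3.03/10.16 = 0.2982
P_n = (1−ρ)·ρ^n = (1 − 0.2982)·0.2982^2 = 0.7018·0.088940 = 0.062416

Final: 0.062416


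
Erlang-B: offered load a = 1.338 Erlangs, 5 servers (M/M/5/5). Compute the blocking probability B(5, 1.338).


B(c,a) = (a^c/c!) / Σ_{k=0}^{c} a^k/k!
a^5/5! = 0.035735
Σ terms (k=0..5): 1.00000 + 1.33800 + 0.89512 + 0.39922 + 0.13354 + 0.03574 = 3.801622
B = 0.035735/3.801622 = 0.009400

Final: 0.009400


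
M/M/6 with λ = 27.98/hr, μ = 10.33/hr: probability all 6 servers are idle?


a = λ/μ = 27.98/10.33 = 2.7086; ρ = a/c = 0.4514
Σ_{k=0}^{5} a^k/k! (terms k=0..5) = 1.00000 + 2.70862 + 3.66830 + 3.31200 + 2.24274 + 1.21494 = 14.14660
Tail: a^6/(6!(1−ρ)) = 394.89745/(720·0.5486) = 0.99983
P₀ = 1/(14.14660 + 0.99983) = 1/15.14643 = 0.066022

Final: 0.066022


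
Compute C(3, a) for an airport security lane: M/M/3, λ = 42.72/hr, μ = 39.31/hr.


a = λ/μ = 1.0867; ρ = a/3 = 0.3622
P₀ = 0.331931 (from M/M/c formula)
C(c,a) = [a^c/(c!(1−ρ))]·P₀ = [1.28347/(6·0.6378)]·0.331931
= 0.33541·0.331931 = 0.111335

Final: 0.111335


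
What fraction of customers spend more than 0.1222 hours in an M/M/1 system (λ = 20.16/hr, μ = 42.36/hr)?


W ~ Exponential(μ−λ) for M/M/1.
μ − λ = 42.36 − 20.16 = 22.2000
P(W > t) = e^{−(μ−λ)t} = e^{−2.7128} = 0.066348

Final: 0.066348


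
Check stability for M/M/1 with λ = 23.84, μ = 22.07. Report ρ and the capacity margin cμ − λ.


Total capacity cμ = 1·22.07 = 22.07/hr
ρ = λ/(cμ) = 23.84/22.07 = 1.0802
Stable ⇔ ρ < 1: NO
Spare capacity = cμ − λ = 22.07 − 23.84 = -1.77/hr

Final: ρ = 1.0802; unstable; margin = -1.77/hr


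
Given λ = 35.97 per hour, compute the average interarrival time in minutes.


Mean interarrival time = 1/λ = 1/35.97 hour = 0.02780 hour
In minutes: 0.02780 × 60 = 1.6681 min

Final: 1.6681 min


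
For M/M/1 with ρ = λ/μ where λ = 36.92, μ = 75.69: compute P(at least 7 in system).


ρ = 36.92/75.69 = 0.4878
P(N ≥ n) = ρ^n = 0.4878^7 = 0.006570

Final: 0.006570


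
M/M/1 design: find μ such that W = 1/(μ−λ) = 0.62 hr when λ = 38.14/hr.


W = 1/(μ−λ) ⇒ μ − λ = 1/W = 1/0.62 = 1.6129
μ = λ + 1/W = 38.14 + 1.6129 = 39.7529 per hr

Final: 39.7529 /hr


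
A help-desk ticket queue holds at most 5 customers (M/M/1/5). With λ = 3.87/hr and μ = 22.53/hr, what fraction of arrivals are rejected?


ρ = λ/μ = 3.87/22.53 = 0.1718
P_K = (1−ρ)ρ^K/(1−ρ^(K+1)) = (0.8282·0.0001495)/(1 − 0.00002569)
= 0.0001239/0.999974 = 0.0001239

Final: 0.0001239


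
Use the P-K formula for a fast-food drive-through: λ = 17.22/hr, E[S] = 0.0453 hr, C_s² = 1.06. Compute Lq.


ρ = λ·E[S] = 17.22·0.0453 = 0.7801
Lq = ρ²(1+C_s²)/(2(1−ρ)) = 0.6085·(1+1.06)/(2·0.2199)
= 0.6085·2.0600/0.4399 = 2.84976

Final: 2.84976


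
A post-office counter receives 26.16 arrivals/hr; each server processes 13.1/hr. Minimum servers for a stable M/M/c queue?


Stability requires cμ > λ ⇔ c > λ/μ.
λ/μ = 26.16/13.1 = 1.9969
Minimum integer c = ⌊1.9969⌋ + 1 = 2
Check: 2·13.1 = 26.20 > 26.16, while 1·13.1 = 13.10 ≤ 26.16

Final: 2 servers


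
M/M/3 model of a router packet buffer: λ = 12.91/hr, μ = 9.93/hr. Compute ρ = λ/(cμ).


ρ = λ/(cμ) = 12.91/(3·9.93) = 12.91/29.79 = 0.4334

Final: 0.4334


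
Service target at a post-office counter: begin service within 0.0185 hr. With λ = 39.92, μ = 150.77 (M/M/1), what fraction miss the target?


ρ = 39.92/150.77 = 0.2648
P(Wq > t) = ρ·e^{−(μ−λ)t} = 0.2648·e^{−2.0507}
= 0.2648·0.128642 = 0.034061

Final: 0.034061


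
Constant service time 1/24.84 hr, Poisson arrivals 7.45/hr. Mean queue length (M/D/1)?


ρ = 7.45/24.84 = 0.2999
M/D/1: Lq = ρ²/(2(1−ρ)) = 0.08995/(2·0.7001) = 0.06424

Final: 0.06424


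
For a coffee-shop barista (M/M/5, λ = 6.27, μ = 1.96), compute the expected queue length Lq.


a = λ/μ = 3.1990; ρ = a/5 = 0.6398
P₀ = 0.037194
Lq = P₀·a^c·ρ / (c!·(1−ρ)²) = 0.037194·335.00967·0.6398/(120·0.12975)
= 0.51203

Final: 0.51203


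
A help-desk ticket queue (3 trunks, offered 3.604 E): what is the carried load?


B(3,3.604) = 0.412794 (Erlang-B)
Carried load = a(1 − B) = 3.604·(1 − 0.412794) = 3.604·0.587206 = 2.1163 E

Final: 2.1163 Erlangs


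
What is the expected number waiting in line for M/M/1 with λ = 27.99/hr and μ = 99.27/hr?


ρ = 27.99/99.27 = 0.2820
Lq = ρ²/(1−ρ) = 0.07950/0.7180 = 0.1107

Final: 0.1107


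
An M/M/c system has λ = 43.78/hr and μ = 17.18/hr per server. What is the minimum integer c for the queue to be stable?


Stability requires cμ > λ ⇔ c > λ/μ.
λ/μ = 43.78/17.18 = 2.5483
Minimum integer c = ⌊2.5483⌋ + 1 = 3
Check: 3·17.18 = 51.54 > 43.78, while 2·17.18 = 34.36 ≤ 43.78

Final: 3 servers


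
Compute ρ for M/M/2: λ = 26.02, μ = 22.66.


ρ = λ/(cμ) = 26.02/(2·22.66) = 26.02/45.32 = 0.5741

Final: 0.5741


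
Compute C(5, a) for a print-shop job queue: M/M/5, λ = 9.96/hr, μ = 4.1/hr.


a = λ/μ = 2.4293; ρ = a/5 = 0.4859
P₀ = 0.086270 (from M/M/c formula)
C(c,a) = [a^c/(c!(1−ρ))]·P₀ = [84.60137/(120·0.5141)]·0.086270
= 1.37123·0.086270 = 0.118295

Final: 0.118295


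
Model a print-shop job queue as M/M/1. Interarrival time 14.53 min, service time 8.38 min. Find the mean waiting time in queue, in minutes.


λ = 60/14.53 = 4.1294 /hr
μ = 60/8.38 = 7.1599 /hr
ρ = λ/μ = 4.1294/7.1599 = 0.5767
Wq = ρ/(μ−λ) = 0.5767/(7.1599−4.1294) = 0.19031 hr
In minutes: 0.19031·60 = 11.419 min

Final: 11.419 min


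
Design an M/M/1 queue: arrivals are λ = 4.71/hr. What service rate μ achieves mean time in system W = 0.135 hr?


W = 1/(μ−λ) ⇒ μ − λ = 1/W = 1/0.135 = 7.4074
μ = λ + 1/W = 4.71 + 7.4074 = 12.1174 per hr

Final: 12.1174 /hr


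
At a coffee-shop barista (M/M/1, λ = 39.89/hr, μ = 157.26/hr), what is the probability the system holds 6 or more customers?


ρ = 39.89/157.26 = 0.2537
P(N ≥ n) = ρ^n = 0.2537^6 = 0.0002664

Final: 0.0002664


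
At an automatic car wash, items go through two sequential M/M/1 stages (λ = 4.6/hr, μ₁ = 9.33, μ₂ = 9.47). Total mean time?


Each node sees arrival rate λ = 4.6/hr (tandem ⇒ throughput preserved).
W₁ = 1/(μ₁−λ) = 1/(9.33−4.6) = 0.21142 hr
W₂ = 1/(μ₂−λ) = 1/(9.47−4.6) = 0.20534 hr
W_total = W₁ + W₂ = 0.21142 + 0.20534 = 0.41676 hr

Final: 0.41676 hr


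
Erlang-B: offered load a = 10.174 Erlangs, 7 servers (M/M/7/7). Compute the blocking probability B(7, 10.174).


B(c,a) = (a^c/c!) / Σ_{k=0}^{c} a^k/k!
a^7/7! = 2238.780918
Σ terms (k=0..7): 1.00000 + 10.17400 + 51.75514 + 175.51892 + 446.43238 + 908.40062 + 1540.34465 + 2238.78092 = 5372.406628
B = 2238.780918/5372.406628 = 0.416718

Final: 0.416718


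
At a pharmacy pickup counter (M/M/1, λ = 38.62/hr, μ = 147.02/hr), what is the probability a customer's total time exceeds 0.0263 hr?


W ~ Exponential(μ−λ) for M/M/1.
μ − λ = 147.02 − 38.62 = 108.4000
P(W > t) = e^{−(μ−λ)t} = e^{−2.8509} = 0.057791

Final: 0.057791


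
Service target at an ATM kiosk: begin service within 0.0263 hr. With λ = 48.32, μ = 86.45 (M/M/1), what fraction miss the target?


ρ = 48.32/86.45 = 0.5589
P(Wq > t) = ρ·e^{−(μ−λ)t} = 0.5589·e^{−1.0028}
= 0.5589·0.366844 = 0.205042

Final: 0.205042


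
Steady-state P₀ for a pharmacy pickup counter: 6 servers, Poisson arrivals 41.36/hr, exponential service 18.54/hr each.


a = λ/μ = 41.36/18.54 = 2.2309; ρ = a/c = 0.3718
Σ_{k=0}^{5} a^k/k! (terms k=0..5) = 1.00000 + 2.23085 + 2.48835 + 1.85038 + 1.03198 + 0.46044 = 9.06201
Tail: a^6/(6!(1−ρ)) = 123.26075/(720·0.6282) = 0.27252
P₀ = 1/(9.06201 + 0.27252) = 1/9.33453 = 0.107129

Final: 0.107129


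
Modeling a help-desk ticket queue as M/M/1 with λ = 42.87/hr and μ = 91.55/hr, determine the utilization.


ρ = λ/μ = 42.87/91.55 = 0.4683

Final: 0.4683


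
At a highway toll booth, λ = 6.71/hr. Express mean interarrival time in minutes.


Mean interarrival time = 1/λ = 1/6.71 hour = 0.14903 hour
In minutes: 0.14903 × 60 = 8.9419 min

Final: 8.9419 min


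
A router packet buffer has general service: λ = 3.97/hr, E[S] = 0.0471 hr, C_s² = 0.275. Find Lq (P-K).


ρ = λ·E[S] = 3.97·0.0471 = 0.1870
Lq = ρ²(1+C_s²)/(2(1−ρ)) = 0.03496·(1+0.275)/(2·0.8130)
= 0.03496·1.2750/1.6260 = 0.02742

Final: 0.02742


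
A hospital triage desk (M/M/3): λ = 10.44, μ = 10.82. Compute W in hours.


a = 0.9649; ρ = 0.3216; P₀ = 0.377205
Lq = P₀·a^c·ρ/(c!(1−ρ)²) = 0.03947
Wq = Lq/λ = 0.03947/10.44 = 0.003781 hr
W = Wq + 1/μ = 0.003781 + 0.09242 = 0.09620 hr

Final: 0.09620 hr


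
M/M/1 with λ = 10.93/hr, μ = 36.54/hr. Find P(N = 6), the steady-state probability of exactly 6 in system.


ρ = 10.93/36.54 = 0.2991
P_n = (1−ρ)·ρ^n = (1 − 0.2991)·0.2991^6 = 0.7009·0.0007163 = 0.0005021

Final: 0.0005021


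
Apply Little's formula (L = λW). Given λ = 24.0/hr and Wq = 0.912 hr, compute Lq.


Lq = λWq = 24.0·0.912 = 21.8880

Final: 21.8880


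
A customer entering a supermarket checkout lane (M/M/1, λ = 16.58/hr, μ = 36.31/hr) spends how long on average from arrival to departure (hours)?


W = 1/(μ−λ) = 1/(36.31 − 16.58) = 1/19.73 = 0.05068 hr

Final: 0.05068 hr


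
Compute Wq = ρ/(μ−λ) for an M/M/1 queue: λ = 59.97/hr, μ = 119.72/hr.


ρ = 59.97/119.72 = 0.5009
Wq = ρ/(μ−λ) = 0.5009/(119.72 − 59.97) = 0.5009/59.75 = 0.008384 hr

Final: 0.008384 hr


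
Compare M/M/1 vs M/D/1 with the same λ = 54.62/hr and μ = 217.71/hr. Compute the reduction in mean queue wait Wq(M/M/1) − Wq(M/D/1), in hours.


ρ = 54.62/217.71 = 0.2509
Wq(M/M/1) = ρ/(μ−λ) = 0.2509/163.09 = 0.001538 hr
Wq(M/D/1) = ρ/(2(μ−λ)) = 0.0007692 hr
Savings = 0.001538 − 0.0007692 = 0.0007692 hr

Final: 0.0007692 hr


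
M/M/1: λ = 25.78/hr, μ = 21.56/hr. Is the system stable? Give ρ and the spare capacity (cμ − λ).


Total capacity cμ = 1·21.56 = 21.56/hr
ρ = λ/(cμ) = 25.78/21.56 = 1.1957
Stable ⇔ ρ < 1: NO
Spare capacity = cμ − λ = 21.56 − 25.78 = -4.22/hr

Final: ρ = 1.1957; unstable; margin = -4.22/hr


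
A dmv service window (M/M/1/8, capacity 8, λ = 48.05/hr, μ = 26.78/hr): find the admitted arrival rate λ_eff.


ρ = 1.7942; P_K = (1−ρ)ρ^8/(1−ρ^9) = 0.444973
λ_eff = λ(1 − P_K) = 48.05·(1 − 0.444973) = 48.05·0.555027 = 26.6691 /hr

Final: 26.6691 /hr


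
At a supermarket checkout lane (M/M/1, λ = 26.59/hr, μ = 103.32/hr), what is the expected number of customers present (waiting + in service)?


ρ = λ/μ = 26.59/103.32 = 0.2574
L = ρ/(1−ρ) = 0.2574/(1 − 0.2574) = 0.2574/0.7426 = 0.3465

Final: 0.3465


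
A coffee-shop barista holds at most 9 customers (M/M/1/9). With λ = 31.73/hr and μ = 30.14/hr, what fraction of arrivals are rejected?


ρ = λ/μ = 31.73/30.14 = 1.0528
P_K = (1−ρ)ρ^K/(1−ρ^(K+1)) = (-0.05275·1.588332)/(1 − 1.672123)
= -0.083791/-0.672123 = 0.124666

Final: 0.124666


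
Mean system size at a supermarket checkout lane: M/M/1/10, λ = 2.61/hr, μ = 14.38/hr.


ρ = 2.61/14.38 = 0.1815
L = ρ[1 − (K+1)ρ^K + Kρ^(K+1)] / [(1−ρ)(1−ρ^(K+1))]
Numerator: 0.1815·(1 − 11·0.00000003880 + 10·0.000000007042) = 0.181502
Denominator: (0.8185)·(1.000000) = 0.818498
L = 0.181502/0.818498 = 0.2218

Final: 0.2218


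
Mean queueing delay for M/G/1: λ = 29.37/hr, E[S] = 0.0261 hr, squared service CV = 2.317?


ρ = λ·E[S] = 29.37·0.0261 = 0.7666
E[S²] = E[S]²(1+C_s²) = 0.0261²·(1+2.317) = 0.002260
Wq = λ·E[S²]/(2(1−ρ)) = 29.37·0.002260/(2·0.2334) = 0.14214 hr

Final: 0.14214 hr


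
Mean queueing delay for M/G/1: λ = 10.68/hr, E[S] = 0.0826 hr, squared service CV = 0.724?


ρ = λ·E[S] = 10.68·0.0826 = 0.8822
E[S²] = E[S]²(1+C_s²) = 0.0826²·(1+0.724) = 0.011762
Wq = λ·E[S²]/(2(1−ρ)) = 10.68·0.011762/(2·0.1178) = 0.53306 hr

Final: 0.53306 hr


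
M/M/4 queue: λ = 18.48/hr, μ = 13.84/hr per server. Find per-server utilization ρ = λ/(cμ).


ρ = λ/(cμ) = 18.48/(4·13.84) = 18.48/55.36 = 0.3338

Final: 0.3338


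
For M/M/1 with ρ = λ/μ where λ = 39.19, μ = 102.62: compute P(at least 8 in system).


ρ = 39.19/102.62 = 0.3819
P(N ≥ n) = ρ^n = 0.3819^8 = 0.0004524

Final: 0.0004524


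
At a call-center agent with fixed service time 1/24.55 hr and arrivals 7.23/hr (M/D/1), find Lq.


ρ = 7.23/24.55 = 0.2945
M/D/1: Lq = ρ²/(2(1−ρ)) = 0.08673/(2·0.7055) = 0.06147

Final: 0.06147


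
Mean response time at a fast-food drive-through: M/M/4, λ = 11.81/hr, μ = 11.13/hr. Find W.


a = 1.0611; ρ = 0.2653; P₀ = 0.345415
Lq = P₀·a^c·ρ/(c!(1−ρ)²) = 0.008966
Wq = Lq/λ = 0.008966/11.81 = 0.0007592 hr
W = Wq + 1/μ = 0.0007592 + 0.08985 = 0.09061 hr

Final: 0.09061 hr


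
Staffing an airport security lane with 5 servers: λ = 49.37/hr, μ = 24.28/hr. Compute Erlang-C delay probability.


a = λ/μ = 2.0334; ρ = a/5 = 0.4067
P₀ = 0.129832 (from M/M/c formula)
C(c,a) = [a^c/(c!(1−ρ))]·P₀ = [34.75940/(120·0.5933)]·0.129832
= 0.48820·0.129832 = 0.063384

Final: 0.063384


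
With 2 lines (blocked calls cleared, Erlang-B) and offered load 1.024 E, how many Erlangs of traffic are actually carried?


B(2,1.024) = 0.205741 (Erlang-B)
Carried load = a(1 − B) = 1.024·(1 − 0.205741) = 1.024·0.794259 = 0.8133 E

Final: 0.8133 Erlangs


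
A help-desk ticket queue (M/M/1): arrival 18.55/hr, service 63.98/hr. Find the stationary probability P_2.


ρ = 18.55/63.98 = 0.2899
P_n = (1−ρ)·ρ^n = (1 − 0.2899)·0.2899^2 = 0.7101·0.084062 = 0.059689

Final: 0.059689


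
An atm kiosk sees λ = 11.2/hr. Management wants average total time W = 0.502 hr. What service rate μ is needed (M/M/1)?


W = 1/(μ−λ) ⇒ μ − λ = 1/W = 1/0.502 = 1.9920
μ = λ + 1/W = 11.2 + 1.9920 = 13.1920 per hr

Final: 13.1920 /hr


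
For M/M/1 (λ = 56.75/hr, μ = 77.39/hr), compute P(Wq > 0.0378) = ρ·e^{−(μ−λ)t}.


ρ = 56.75/77.39 = 0.7333
P(Wq > t) = ρ·e^{−(μ−λ)t} = 0.7333·e^{−0.7802}
= 0.7333·0.458318 = 0.336084

Final: 0.336084


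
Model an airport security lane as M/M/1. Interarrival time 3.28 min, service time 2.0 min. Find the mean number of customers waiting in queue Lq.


λ = 60/3.28 = 18.2927 /hr
μ = 60/2.0 = 30.0000 /hr
ρ = λ/μ = 18.2927/30.0000 = 0.6098
Lq = ρ²/(1−ρ) = 0.3718/0.3902 = 0.9527

Final: 0.9527


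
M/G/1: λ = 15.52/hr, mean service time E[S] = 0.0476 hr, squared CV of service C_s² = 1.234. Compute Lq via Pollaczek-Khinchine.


ρ = λ·E[S] = 15.52·0.0476 = 0.7388
Lq = ρ²(1+C_s²)/(2(1−ρ)) = 0.5458·(1+1.234)/(2·0.2612)
= 0.5458·2.2340/0.5225 = 2.33344

Final: 2.33344


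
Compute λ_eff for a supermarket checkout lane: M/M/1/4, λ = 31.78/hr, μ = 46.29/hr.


ρ = 0.6865; P_K = (1−ρ)ρ^4/(1−ρ^5) = 0.082171
λ_eff = λ(1 − P_K) = 31.78·(1 − 0.082171) = 31.78·0.917829 = 29.1686 /hr

Final: 29.1686 /hr


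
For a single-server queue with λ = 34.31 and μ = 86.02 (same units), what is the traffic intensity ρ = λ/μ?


ρ = λ/μ = 34.31/86.02 = 0.3989

Final: 0.3989


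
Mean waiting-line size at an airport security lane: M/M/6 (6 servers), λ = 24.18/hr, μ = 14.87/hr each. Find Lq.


a = λ/μ = 1.6261; ρ = a/6 = 0.2710
P₀ = 0.196615
Lq = P₀·a^c·ρ / (c!·(1−ρ)²) = 0.196615·18.48724·0.2710/(720·0.53142)
= 0.002575

Final: 0.002575


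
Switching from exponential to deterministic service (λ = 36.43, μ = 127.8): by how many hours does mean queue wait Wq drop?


ρ = 36.43/127.8 = 0.2851
Wq(M/M/1) = ρ/(μ−λ) = 0.2851/91.37 = 0.003120 hr
Wq(M/D/1) = ρ/(2(μ−λ)) = 0.001560 hr
Savings = 0.003120 − 0.001560 = 0.001560 hr

Final: 0.001560 hr


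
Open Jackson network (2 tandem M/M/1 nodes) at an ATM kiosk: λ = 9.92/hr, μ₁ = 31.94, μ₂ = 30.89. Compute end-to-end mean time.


Each node sees arrival rate λ = 9.92/hr (tandem ⇒ throughput preserved).
W₁ = 1/(μ₁−λ) = 1/(31.94−9.92) = 0.04541 hr
W₂ = 1/(μ₂−λ) = 1/(30.89−9.92) = 0.04769 hr
W_total = W₁ + W₂ = 0.04541 + 0.04769 = 0.09310 hr

Final: 0.09310 hr


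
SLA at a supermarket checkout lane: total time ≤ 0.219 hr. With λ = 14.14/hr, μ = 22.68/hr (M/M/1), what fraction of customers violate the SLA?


W ~ Exponential(μ−λ) for M/M/1.
μ − λ = 22.68 − 14.14 = 8.5400
P(W > t) = e^{−(μ−λ)t} = e^{−1.8703} = 0.154084

Final: 0.154084


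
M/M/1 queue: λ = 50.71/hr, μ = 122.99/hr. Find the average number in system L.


ρ = λ/μ = 50.71/122.99 = 0.4123
L = ρ/(1−ρ) = 0.4123/(1 − 0.4123) = 0.4123/0.5877 = 0.7016

Final: 0.7016


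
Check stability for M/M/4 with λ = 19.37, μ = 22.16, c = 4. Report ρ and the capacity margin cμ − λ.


Total capacity cμ = 4·22.16 = 88.64/hr
ρ = λ/(cμ) = 19.37/88.64 = 0.2185
Stable ⇔ ρ < 1: YES
Spare capacity = cμ − λ = 88.64 − 19.37 = 69.27/hr

Final: ρ = 0.2185; stable; margin = 69.27/hr


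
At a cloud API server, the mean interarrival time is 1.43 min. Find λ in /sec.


λ = 1/(interarrival time) in consistent units.
1 second = 0.0166667 min, so λ = 0.0166667/1.43 = 0.01166 per second

Final: 0.01166 /sec


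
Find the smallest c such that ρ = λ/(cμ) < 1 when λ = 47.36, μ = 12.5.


Stability requires cμ > λ ⇔ c > λ/μ.
λ/μ = 47.36/12.5 = 3.7888
Minimum integer c = ⌊3.7888⌋ + 1 = 4
Check: 4·12.5 = 50.00 > 47.36, while 3·12.5 = 37.50 ≤ 47.36

Final: 4 servers


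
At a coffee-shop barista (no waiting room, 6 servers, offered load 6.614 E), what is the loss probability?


B(c,a) = (a^c/c!) / Σ_{k=0}^{c} a^k/k!
a^6/6! = 116.265977
Σ terms (k=0..6): 1.00000 + 6.61400 + 21.87250 + 48.22157 + 79.73436 + 105.47261 + 116.26598 = 379.181017
B = 116.265977/379.181017 = 0.306624

Final: 0.306624


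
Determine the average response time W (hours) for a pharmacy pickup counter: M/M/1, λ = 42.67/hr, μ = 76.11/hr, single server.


W = 1/(μ−λ) = 1/(76.11 − 42.67) = 1/33.44 = 0.02990 hr

Final: 0.02990 hr


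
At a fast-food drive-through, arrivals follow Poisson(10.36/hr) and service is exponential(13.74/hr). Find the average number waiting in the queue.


ρ = 10.36/13.74 = 0.7540
Lq = ρ²/(1−ρ) = 0.5685/0.2460 = 2.3111

Final: 2.3111


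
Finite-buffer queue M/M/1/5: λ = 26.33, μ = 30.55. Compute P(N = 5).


ρ = λ/μ = 26.33/30.55 = 0.8619
P_K = (1−ρ)ρ^K/(1−ρ^(K+1)) = (0.1381·0.475552)/(1 − 0.409862)
= 0.065690/0.590138 = 0.111313

Final: 0.111313


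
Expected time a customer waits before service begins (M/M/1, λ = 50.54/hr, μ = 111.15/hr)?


ρ = 50.54/111.15 = 0.4547
Wq = ρ/(μ−λ) = 0.4547/(111.15 − 50.54) = 0.4547/60.61 = 0.007502 hr

Final: 0.007502 hr


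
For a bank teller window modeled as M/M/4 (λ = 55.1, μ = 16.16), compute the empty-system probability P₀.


a = λ/μ = 55.1/16.16 = 3.4097; ρ = a/c = 0.8524
Σ_{k=0}^{3} a^k/k! (terms k=0..3) = 1.00000 + 3.40965 + 5.81287 + 6.60662 = 16.82914
Tail: a^4/(4!(1−ρ)) = 135.15776/(24·0.1476) = 38.15774
P₀ = 1/(16.82914 + 38.15774) = 1/54.98689 = 0.018186

Final: 0.018186


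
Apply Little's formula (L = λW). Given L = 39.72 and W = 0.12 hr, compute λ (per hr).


λ = L/W = 39.72/0.12 = 331.0000 /hr

Final: 331.0000 /hr


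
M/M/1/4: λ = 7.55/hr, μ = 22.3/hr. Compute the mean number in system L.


ρ = 7.55/22.3 = 0.3386
L = ρ[1 − (K+1)ρ^K + Kρ^(K+1)] / [(1−ρ)(1−ρ^(K+1))]
Numerator: 0.3386·(1 − 5·0.013139 + 4·0.004448) = 0.322347
Denominator: (0.6614)·(0.995552) = 0.658493
L = 0.322347/0.658493 = 0.4895

Final: 0.4895


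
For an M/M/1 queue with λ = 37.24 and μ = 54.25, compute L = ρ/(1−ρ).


ρ = λ/μ = 37.24/54.25 = 0.6865
L = ρ/(1−ρ) = 0.6865/(1 − 0.6865) = 0.6865/0.3135 = 2.1893

Final: 2.1893


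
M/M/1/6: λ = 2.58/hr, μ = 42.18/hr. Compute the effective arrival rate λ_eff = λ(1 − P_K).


ρ = 0.06117; P_K = (1−ρ)ρ^6/(1−ρ^7) = 0.00000004917
λ_eff = λ(1 − P_K) = 2.58·(1 − 0.00000004917) = 2.58·1.000000 = 2.5800 /hr

Final: 2.5800 /hr


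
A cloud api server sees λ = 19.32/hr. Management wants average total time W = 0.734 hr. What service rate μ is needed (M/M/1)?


W = 1/(μ−λ) ⇒ μ − λ = 1/W = 1/0.734 = 1.3624
μ = λ + 1/W = 19.32 + 1.3624 = 20.6824 per hr

Final: 20.6824 /hr


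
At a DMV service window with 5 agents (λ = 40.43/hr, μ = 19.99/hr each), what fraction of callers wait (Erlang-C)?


a = λ/μ = 2.0225; ρ = a/5 = 0.4045
P₀ = 0.131278 (from M/M/c formula)
C(c,a) = [a^c/(c!(1−ρ))]·P₀ = [33.84190/(120·0.5955)]·0.131278
= 0.47358·0.131278 = 0.062171

Final: 0.062171


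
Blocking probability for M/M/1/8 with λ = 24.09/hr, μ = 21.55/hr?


ρ = λ/μ = 24.09/21.55 = 1.1179
P_K = (1−ρ)ρ^K/(1−ρ^(K+1)) = (-0.1179·2.438463)/(1 − 2.725874)
= -0.287411/-1.725874 = 0.166530

Final: 0.166530


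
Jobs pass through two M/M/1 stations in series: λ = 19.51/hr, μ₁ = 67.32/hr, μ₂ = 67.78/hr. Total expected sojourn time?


Each node sees arrival rate λ = 19.51/hr (tandem ⇒ throughput preserved).
W₁ = 1/(μ₁−λ) = 1/(67.32−19.51) = 0.02092 hr
W₂ = 1/(μ₂−λ) = 1/(67.78−19.51) = 0.02072 hr
W_total = W₁ + W₂ = 0.02092 + 0.02072 = 0.04163 hr

Final: 0.04163 hr


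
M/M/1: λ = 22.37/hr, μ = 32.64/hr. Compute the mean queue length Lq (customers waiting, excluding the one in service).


ρ = 22.37/32.64 = 0.6854
Lq = ρ²/(1−ρ) = 0.4697/0.3146 = 1.4928

Final: 1.4928


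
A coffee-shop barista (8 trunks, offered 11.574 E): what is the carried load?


B(8,11.574) = 0.406190 (Erlang-B)
Carried load = a(1 − B) = 11.574·(1 − 0.406190) = 11.574·0.593810 = 6.8728 E

Final: 6.8728 Erlangs


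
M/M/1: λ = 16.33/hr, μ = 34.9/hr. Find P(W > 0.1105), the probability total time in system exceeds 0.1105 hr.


W ~ Exponential(μ−λ) for M/M/1.
μ − λ = 34.9 − 16.33 = 18.5700
P(W > t) = e^{−(μ−λ)t} = e^{−2.0520} = 0.128480

Final: 0.128480


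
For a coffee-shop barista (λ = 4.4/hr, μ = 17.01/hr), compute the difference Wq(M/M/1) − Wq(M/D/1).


ρ = 4.4/17.01 = 0.2587
Wq(M/M/1) = ρ/(μ−λ) = 0.2587/12.61 = 0.02051 hr
Wq(M/D/1) = ρ/(2(μ−λ)) = 0.01026 hr
Savings = 0.02051 − 0.01026 = 0.01026 hr

Final: 0.01026 hr


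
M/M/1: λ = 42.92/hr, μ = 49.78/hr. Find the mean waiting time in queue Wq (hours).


ρ = 42.92/49.78 = 0.8622
Wq = ρ/(μ−λ) = 0.8622/(49.78 − 42.92) = 0.8622/6.86 = 0.1257 hr

Final: 0.1257 hr


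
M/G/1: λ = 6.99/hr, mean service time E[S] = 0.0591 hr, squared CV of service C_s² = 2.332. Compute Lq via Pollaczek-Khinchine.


ρ = λ·E[S] = 6.99·0.0591 = 0.4131
Lq = ρ²(1+C_s²)/(2(1−ρ)) = 0.1707·(1+2.332)/(2·0.5869)
= 0.1707·3.3320/1.1738 = 0.48445

Final: 0.48445


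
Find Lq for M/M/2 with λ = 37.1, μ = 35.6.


a = λ/μ = 1.0421; ρ = a/2 = 0.5211
P₀ = 0.314866
Lq = P₀·a^c·ρ / (c!·(1−ρ)²) = 0.314866·1.08605·0.5211/(2·0.22938)
= 0.38841

Final: 0.38841


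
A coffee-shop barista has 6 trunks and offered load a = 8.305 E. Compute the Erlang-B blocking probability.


B(c,a) = (a^c/c!) / Σ_{k=0}^{c} a^k/k!
a^6/6! = 455.727593
Σ terms (k=0..6): 1.00000 + 8.30500 + 34.48651 + 95.47016 + 198.21992 + 329.24329 + 455.72759 = 1122.452485
B = 455.727593/1122.452485 = 0.406011

Final: 0.406011


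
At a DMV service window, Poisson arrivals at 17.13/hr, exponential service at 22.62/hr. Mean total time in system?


W = 1/(μ−λ) = 1/(22.62 − 17.13) = 1/5.49 = 0.1821 hr

Final: 0.1821 hr


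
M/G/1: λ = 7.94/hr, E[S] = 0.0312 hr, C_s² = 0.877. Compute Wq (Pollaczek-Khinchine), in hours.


ρ = λ·E[S] = 7.94·0.0312 = 0.2477
E[S²] = E[S]²(1+C_s²) = 0.0312²·(1+0.877) = 0.001827
Wq = λ·E[S²]/(2(1−ρ)) = 7.94·0.001827/(2·0.7523) = 0.009642 hr

Final: 0.009642 hr


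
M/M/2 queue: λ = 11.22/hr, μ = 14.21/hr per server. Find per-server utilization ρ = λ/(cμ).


ρ = λ/(cμ) = 11.22/(2·14.21) = 11.22/28.42 = 0.3948

Final: 0.3948


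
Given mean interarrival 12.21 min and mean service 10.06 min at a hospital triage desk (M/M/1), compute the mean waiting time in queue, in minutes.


λ = 60/12.21 = 4.9140 /hr
μ = 60/10.06 = 5.9642 /hr
ρ = λ/μ = 4.9140/5.9642 = 0.8239
Wq = ρ/(μ−λ) = 0.8239/(5.9642−4.9140) = 0.78452 hr
In minutes: 0.78452·60 = 47.071 min

Final: 47.071 min


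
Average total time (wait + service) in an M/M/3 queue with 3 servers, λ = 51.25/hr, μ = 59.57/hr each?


a = 0.8603; ρ = 0.2868; P₀ = 0.420305
Lq = P₀·a^c·ρ/(c!(1−ρ)²) = 0.02515
Wq = Lq/λ = 0.02515/51.25 = 0.0004907 hr
W = Wq + 1/μ = 0.0004907 + 0.01679 = 0.01728 hr

Final: 0.01728 hr


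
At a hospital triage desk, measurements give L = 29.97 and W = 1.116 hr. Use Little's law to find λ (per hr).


λ = L/W = 29.97/1.116 = 26.8548 /hr

Final: 26.8548 /hr


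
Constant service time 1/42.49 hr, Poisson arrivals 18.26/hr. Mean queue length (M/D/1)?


ρ = 18.26/42.49 = 0.4297
M/D/1: Lq = ρ²/(2(1−ρ)) = 0.1847/(2·0.5703) = 0.16193

Final: 0.16193


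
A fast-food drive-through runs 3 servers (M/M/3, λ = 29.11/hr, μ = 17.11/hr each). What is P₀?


a = λ/μ = 29.11/17.11 = 1.7013; ρ = a/c = 0.5671
Σ_{k=0}^{2} a^k/k! (terms k=0..2) = 1.00000 + 1.70134 + 1.44729 = 4.14863
Tail: a^3/(3!(1−ρ)) = 4.92466/(6·0.4329) = 1.89606
P₀ = 1/(4.14863 + 1.89606) = 1/6.04469 = 0.165434

Final: 0.165434


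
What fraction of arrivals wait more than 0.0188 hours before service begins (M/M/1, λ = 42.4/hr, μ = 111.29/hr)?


ρ = 42.4/111.29 = 0.3810
P(Wq > t) = ρ·e^{−(μ−λ)t} = 0.3810·e^{−1.2951}
= 0.3810·0.273862 = 0.104338

Final: 0.104338


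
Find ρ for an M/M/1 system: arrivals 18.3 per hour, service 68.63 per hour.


ρ = λ/μ = 18.3/68.63 = 0.2666

Final: 0.2666


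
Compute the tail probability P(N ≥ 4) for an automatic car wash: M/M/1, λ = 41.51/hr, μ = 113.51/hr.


ρ = 41.51/113.51 = 0.3657
P(N ≥ n) = ρ^n = 0.3657^4 = 0.017884

Final: 0.017884


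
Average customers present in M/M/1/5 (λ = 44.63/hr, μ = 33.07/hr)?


ρ = 44.63/33.07 = 1.3496
L = ρ[1 − (K+1)ρ^K + Kρ^(K+1)] / [(1−ρ)(1−ρ^(K+1))]
Numerator: 1.3496·(1 − 6·4.476756 + 5·6.041658) = 5.867560
Denominator: (-0.3496)·(-5.041658) = 1.762370
L = 5.867560/1.762370 = 3.3294

Final: 3.3294


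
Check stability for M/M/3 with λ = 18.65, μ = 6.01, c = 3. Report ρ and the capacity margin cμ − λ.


Total capacity cμ = 3·6.01 = 18.03/hr
ρ = λ/(cμ) = 18.65/18.03 = 1.0344
Stable ⇔ ρ < 1: NO
Spare capacity = cμ − λ = 18.03 − 18.65 = -0.62/hr

Final: ρ = 1.0344; unstable; margin = -0.62/hr


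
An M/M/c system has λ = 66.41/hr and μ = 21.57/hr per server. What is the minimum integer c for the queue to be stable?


Stability requires cμ > λ ⇔ c > λ/μ.
λ/μ = 66.41/21.57 = 3.0788
Minimum integer c = ⌊3.0788⌋ + 1 = 4
Check: 4·21.57 = 86.28 > 66.41, while 3·21.57 = 64.71 ≤ 66.41

Final: 4 servers


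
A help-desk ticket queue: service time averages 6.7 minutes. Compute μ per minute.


μ = 1/(service time) in consistent units.
1 minute = 1 min, so μ = 1/6.7 = 0.1493 per minute

Final: 0.1493 /min


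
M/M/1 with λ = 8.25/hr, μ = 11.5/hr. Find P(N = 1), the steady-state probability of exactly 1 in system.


ρ = 8.25/11.5 = 0.7174
P_n = (1−ρ)·ρ^n = (1 − 0.7174)·0.7174^1 = 0.2826·0.717391 = 0.202741

Final: 0.202741


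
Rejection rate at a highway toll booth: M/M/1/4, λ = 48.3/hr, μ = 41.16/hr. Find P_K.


ρ = λ/μ = 48.3/41.16 = 1.1735
P_K = (1−ρ)ρ^K/(1−ρ^(K+1)) = (-0.1735·1.896213)/(1 − 2.225148)
= -0.328935/-1.225148 = 0.268486

Final: 0.268486


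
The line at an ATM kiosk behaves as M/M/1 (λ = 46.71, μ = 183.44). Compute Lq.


ρ = 46.71/183.44 = 0.2546
Lq = ρ²/(1−ρ) = 0.06484/0.7454 = 0.08699

Final: 0.08699


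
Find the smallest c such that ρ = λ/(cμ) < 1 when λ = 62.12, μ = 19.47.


Stability requires cμ > λ ⇔ c > λ/μ.
λ/μ = 62.12/19.47 = 3.1905
Minimum integer c = ⌊3.1905⌋ + 1 = 4
Check: 4·19.47 = 77.88 > 62.12, while 3·19.47 = 58.41 ≤ 62.12

Final: 4 servers


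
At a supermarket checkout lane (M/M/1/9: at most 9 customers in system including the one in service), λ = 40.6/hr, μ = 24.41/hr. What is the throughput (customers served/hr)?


ρ = 1.6633; P_K = (1−ρ)ρ^9/(1−ρ^10) = 0.401245
λ_eff = λ(1 − P_K) = 40.6·(1 − 0.401245) = 40.6·0.598755 = 24.3095 /hr

Final: 24.3095 /hr


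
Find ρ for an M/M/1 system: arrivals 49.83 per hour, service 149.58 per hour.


ρ = λ/μ = 49.83/149.58 = 0.3331

Final: 0.3331


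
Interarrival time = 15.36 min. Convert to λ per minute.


λ = 1/(interarrival time) in consistent units.
1 minute = 1 min, so λ = 1/15.36 = 0.06510 per minute

Final: 0.06510 /min


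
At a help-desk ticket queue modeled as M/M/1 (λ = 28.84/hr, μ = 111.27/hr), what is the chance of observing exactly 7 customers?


ρ = 28.84/111.27 = 0.2592
P_n = (1−ρ)·ρ^n = (1 − 0.2592)·0.2592^7 = 0.7408·0.00007858 = 0.00005821

Final: 0.00005821


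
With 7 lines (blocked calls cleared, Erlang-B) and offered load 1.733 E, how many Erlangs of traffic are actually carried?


B(7,1.733) = 0.001647 (Erlang-B)
Carried load = a(1 − B) = 1.733·(1 − 0.001647) = 1.733·0.998353 = 1.7301 E

Final: 1.7301 Erlangs


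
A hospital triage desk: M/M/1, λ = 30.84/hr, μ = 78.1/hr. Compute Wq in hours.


ρ = 30.84/78.1 = 0.3949
Wq = ρ/(μ−λ) = 0.3949/(78.1 − 30.84) = 0.3949/47.26 = 0.008355 hr

Final: 0.008355 hr


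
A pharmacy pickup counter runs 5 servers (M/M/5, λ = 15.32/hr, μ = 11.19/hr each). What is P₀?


a = λ/μ = 15.32/11.19 = 1.3691; ρ = a/c = 0.2738
Σ_{k=0}^{4} a^k/k! (terms k=0..4) = 1.00000 + 1.36908 + 0.93719 + 0.42770 + 0.14639 = 3.88035
Tail: a^5/(5!(1−ρ)) = 4.80998/(120·0.7262) = 0.05520
P₀ = 1/(3.88035 + 0.05520) = 1/3.93555 = 0.254094

Final: 0.254094


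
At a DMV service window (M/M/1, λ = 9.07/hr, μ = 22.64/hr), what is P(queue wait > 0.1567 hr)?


ρ = 9.07/22.64 = 0.4006
P(Wq > t) = ρ·e^{−(μ−λ)t} = 0.4006·e^{−2.1264}
= 0.4006·0.119264 = 0.047779

Final: 0.047779


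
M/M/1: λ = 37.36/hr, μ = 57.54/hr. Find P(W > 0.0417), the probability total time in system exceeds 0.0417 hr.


W ~ Exponential(μ−λ) for M/M/1.
μ − λ = 57.54 − 37.36 = 20.1800
P(W > t) = e^{−(μ−λ)t} = e^{−0.8415} = 0.431061

Final: 0.431061


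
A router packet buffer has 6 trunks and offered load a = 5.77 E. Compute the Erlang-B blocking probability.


B(c,a) = (a^c/c!) / Σ_{k=0}^{c} a^k/k!
a^6/6! = 51.253365
Σ terms (k=0..6): 1.00000 + 5.77000 + 16.64645 + 32.01667 + 46.18405 + 53.29639 + 51.25336 = 206.166930
B = 51.253365/206.166930 = 0.248601

Final: 0.248601


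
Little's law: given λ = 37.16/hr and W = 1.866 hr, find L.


L = λW = 37.16·1.866 = 69.3406

Final: 69.3406


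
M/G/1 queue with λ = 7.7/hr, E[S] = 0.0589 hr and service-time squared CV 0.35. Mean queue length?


ρ = λ·E[S] = 7.7·0.0589 = 0.4535
Lq = ρ²(1+C_s²)/(2(1−ρ)) = 0.2057·(1+0.35)/(2·0.5465)
= 0.2057·1.3500/1.0929 = 0.25407

Final: 0.25407


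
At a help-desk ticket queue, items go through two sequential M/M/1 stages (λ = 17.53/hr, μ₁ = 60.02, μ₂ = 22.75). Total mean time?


Each node sees arrival rate λ = 17.53/hr (tandem ⇒ throughput preserved).
W₁ = 1/(μ₁−λ) = 1/(60.02−17.53) = 0.02353 hr
W₂ = 1/(μ₂−λ) = 1/(22.75−17.53) = 0.19157 hr
W_total = W₁ + W₂ = 0.02353 + 0.19157 = 0.21511 hr

Final: 0.21511 hr


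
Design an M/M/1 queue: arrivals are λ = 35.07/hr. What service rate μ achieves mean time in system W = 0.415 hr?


W = 1/(μ−λ) ⇒ μ − λ = 1/W = 1/0.415 = 2.4096
μ = λ + 1/W = 35.07 + 2.4096 = 37.4796 per hr

Final: 37.4796 /hr


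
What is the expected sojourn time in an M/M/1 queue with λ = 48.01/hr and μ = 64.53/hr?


W = 1/(μ−λ) = 1/(64.53 − 48.01) = 1/16.52 = 0.06053 hr

Final: 0.06053 hr


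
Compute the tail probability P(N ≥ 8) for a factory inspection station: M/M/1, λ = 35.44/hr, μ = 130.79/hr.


ρ = 35.44/130.79 = 0.2710
P(N ≥ n) = ρ^n = 0.2710^8 = 0.00002906

Final: 0.00002906


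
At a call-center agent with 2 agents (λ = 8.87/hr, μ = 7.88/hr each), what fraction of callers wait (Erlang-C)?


a = λ/μ = 1.1256; ρ = a/2 = 0.5628
P₀ = 0.279740 (from M/M/c formula)
C(c,a) = [a^c/(c!(1−ρ))]·P₀ = [1.26705/(2·0.4372)]·0.279740
= 1.44911·0.279740 = 0.405375

Final: 0.405375


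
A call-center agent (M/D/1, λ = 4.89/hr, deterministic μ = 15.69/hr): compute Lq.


ρ = 4.89/15.69 = 0.3117
M/D/1: Lq = ρ²/(2(1−ρ)) = 0.09713/(2·0.6883) = 0.07056

Final: 0.07056


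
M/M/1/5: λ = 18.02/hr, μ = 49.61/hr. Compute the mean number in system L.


ρ = 18.02/49.61 = 0.3632
L = ρ[1 − (K+1)ρ^K + Kρ^(K+1)] / [(1−ρ)(1−ρ^(K+1))]
Numerator: 0.3632·(1 − 6·0.006323 + 5·0.002297) = 0.353624
Denominator: (0.6368)·(0.997703) = 0.635304
L = 0.353624/0.635304 = 0.5566

Final: 0.5566


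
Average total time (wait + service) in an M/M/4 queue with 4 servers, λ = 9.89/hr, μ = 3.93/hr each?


a = 2.5165; ρ = 0.6291; P₀ = 0.072227
Lq = P₀·a^c·ρ/(c!(1−ρ)²) = 0.55210
Wq = Lq/λ = 0.55210/9.89 = 0.05582 hr
W = Wq + 1/μ = 0.05582 + 0.25445 = 0.31028 hr

Final: 0.31028 hr


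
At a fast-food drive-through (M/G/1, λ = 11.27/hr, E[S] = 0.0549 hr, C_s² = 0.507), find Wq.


ρ = λ·E[S] = 11.27·0.0549 = 0.6187
E[S²] = E[S]²(1+C_s²) = 0.0549²·(1+0.507) = 0.004542
Wq = λ·E[S²]/(2(1−ρ)) = 11.27·0.004542/(2·0.3813) = 0.06713 hr

Final: 0.06713 hr


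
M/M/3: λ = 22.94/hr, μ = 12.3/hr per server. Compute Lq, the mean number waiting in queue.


a = λ/μ = 1.8650; ρ = a/3 = 0.6217
P₀ = 0.134009
Lq = P₀·a^c·ρ / (c!·(1−ρ)²) = 0.134009·6.48731·0.6217/(6·0.14313)
= 0.62936

Final: 0.62936


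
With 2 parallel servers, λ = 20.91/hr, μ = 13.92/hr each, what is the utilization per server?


ρ = λ/(cμ) = 20.91/(2·13.92) = 20.91/27.84 = 0.7511

Final: 0.7511


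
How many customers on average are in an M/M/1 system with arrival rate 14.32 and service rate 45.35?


ρ = λ/μ = 14.32/45.35 = 0.3158
L = ρ/(1−ρ) = 0.3158/(1 − 0.3158) = 0.3158/0.6842 = 0.4615

Final: 0.4615


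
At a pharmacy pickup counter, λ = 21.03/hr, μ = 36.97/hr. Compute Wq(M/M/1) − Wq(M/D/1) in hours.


ρ = 21.03/36.97 = 0.5688
Wq(M/M/1) = ρ/(μ−λ) = 0.5688/15.94 = 0.03569 hr
Wq(M/D/1) = ρ/(2(μ−λ)) = 0.01784 hr
Savings = 0.03569 − 0.01784 = 0.01784 hr

Final: 0.01784 hr


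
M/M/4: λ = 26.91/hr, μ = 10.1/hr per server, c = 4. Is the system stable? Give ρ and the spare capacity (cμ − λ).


Total capacity cμ = 4·10.1 = 40.40/hr
ρ = λ/(cμ) = 26.91/40.40 = 0.6661
Stable ⇔ ρ < 1: YES
Spare capacity = cμ − λ = 40.40 − 26.91 = 13.49/hr

Final: ρ = 0.6661; stable; margin = 13.49/hr


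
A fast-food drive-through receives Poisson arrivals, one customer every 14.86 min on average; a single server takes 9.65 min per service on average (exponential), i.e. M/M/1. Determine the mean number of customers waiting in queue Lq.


λ = 60/14.86 = 4.0377 /hr
μ = 60/9.65 = 6.2176 /hr
ρ = λ/μ = 4.0377/6.2176 = 0.6494
Lq = ρ²/(1−ρ) = 0.4217/0.3506 = 1.2028

Final: 1.2028


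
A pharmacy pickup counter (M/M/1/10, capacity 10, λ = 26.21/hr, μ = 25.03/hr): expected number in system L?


ρ = 26.21/25.03 = 1.0471
L = ρ[1 − (K+1)ρ^K + Kρ^(K+1)] / [(1−ρ)(1−ρ^(K+1))]
Numerator: 1.0471·(1 − 11·1.585118 + 10·1.659846) = 0.169806
Denominator: (-0.04714)·(-0.659846) = 0.031107
L = 0.169806/0.031107 = 5.4587

Final: 5.4587


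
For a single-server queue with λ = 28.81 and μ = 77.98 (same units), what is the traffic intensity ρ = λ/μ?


ρ = λ/μ = 28.81/77.98 = 0.3695

Final: 0.3695


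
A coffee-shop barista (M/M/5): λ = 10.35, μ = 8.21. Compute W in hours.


a = 1.2607; ρ = 0.2521; P₀ = 0.283292
Lq = P₀·a^c·ρ/(c!(1−ρ)²) = 0.003389
Wq = Lq/λ = 0.003389/10.35 = 0.0003274 hr
W = Wq + 1/μ = 0.0003274 + 0.12180 = 0.12213 hr

Final: 0.12213 hr


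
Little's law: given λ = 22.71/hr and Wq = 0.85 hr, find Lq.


Lq = λWq = 22.71·0.85 = 19.3035

Final: 19.3035


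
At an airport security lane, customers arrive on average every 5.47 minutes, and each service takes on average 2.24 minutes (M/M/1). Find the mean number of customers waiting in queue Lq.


λ = 60/5.47 = 10.9689 /hr
μ = 60/2.24 = 26.7857 /hr
ρ = λ/μ = 10.9689/26.7857 = 0.4095
Lq = ρ²/(1−ρ) = 0.1677/0.5905 = 0.2840

Final: 0.2840


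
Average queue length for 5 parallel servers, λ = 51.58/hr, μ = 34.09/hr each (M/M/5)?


a = λ/μ = 1.5131; ρ = a/5 = 0.3026
P₀ = 0.219869
Lq = P₀·a^c·ρ / (c!·(1−ρ)²) = 0.219869·7.92997·0.3026/(120·0.48635)
= 0.009040

Final: 0.009040


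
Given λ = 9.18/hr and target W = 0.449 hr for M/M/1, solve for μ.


W = 1/(μ−λ) ⇒ μ − λ = 1/W = 1/0.449 = 2.2272
μ = λ + 1/W = 9.18 + 2.2272 = 11.4072 per hr

Final: 11.4072 /hr


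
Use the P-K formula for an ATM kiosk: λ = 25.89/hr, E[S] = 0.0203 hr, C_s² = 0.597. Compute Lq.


ρ = λ·E[S] = 25.89·0.0203 = 0.5256
Lq = ρ²(1+C_s²)/(2(1−ρ)) = 0.2762·(1+0.597)/(2·0.4744)
= 0.2762·1.5970/0.9489 = 0.46490

Final: 0.46490


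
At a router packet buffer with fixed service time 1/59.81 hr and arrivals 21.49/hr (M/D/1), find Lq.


ρ = 21.49/59.81 = 0.3593
M/D/1: Lq = ρ²/(2(1−ρ)) = 0.1291/(2·0.6407) = 0.10075

Final: 0.10075


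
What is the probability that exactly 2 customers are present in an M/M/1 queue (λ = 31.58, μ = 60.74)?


ρ = 31.58/60.74 = 0.5199
P_n = (1−ρ)·ρ^n = (1 − 0.5199)·0.5199^2 = 0.4801·0.270318 = 0.129774

Final: 0.129774


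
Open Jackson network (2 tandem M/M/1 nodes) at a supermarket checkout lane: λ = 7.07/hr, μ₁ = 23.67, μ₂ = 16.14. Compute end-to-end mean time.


Each node sees arrival rate λ = 7.07/hr (tandem ⇒ throughput preserved).
W₁ = 1/(μ₁−λ) = 1/(23.67−7.07) = 0.06024 hr
W₂ = 1/(μ₂−λ) = 1/(16.14−7.07) = 0.11025 hr
W_total = W₁ + W₂ = 0.06024 + 0.11025 = 0.17049 hr

Final: 0.17049 hr
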